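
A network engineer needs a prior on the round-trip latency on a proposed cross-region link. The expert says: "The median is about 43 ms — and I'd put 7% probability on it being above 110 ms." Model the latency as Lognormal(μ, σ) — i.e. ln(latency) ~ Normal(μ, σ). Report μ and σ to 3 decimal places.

μ ≈ 3.761, σ ≈ 0.636

If T ~ Lognormal(μ,σ) then ln T ~ Normal(μ,σ), so the p-quantile of ln T is μ + z_p·σ.
ln(43) = 3.761 and ln(110) = 4.7; z_{0.5} = 0, z_{0.93} = 1.476.
σ = (4.7 − 3.761)/(1.476 − (0)) = 0.636.
μ = 3.761 − (0)·0.636 = 3.761.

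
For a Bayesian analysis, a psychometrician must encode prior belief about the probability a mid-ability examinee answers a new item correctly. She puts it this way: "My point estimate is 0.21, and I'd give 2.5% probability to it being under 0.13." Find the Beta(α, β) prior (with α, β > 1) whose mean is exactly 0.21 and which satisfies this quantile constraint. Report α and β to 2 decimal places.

With mean 0.21 fixed, write α = 0.21s, β = 0.79s where s = α+β.
Need P(θ < 0.13) = 0.025 under Beta(0.21s, 0.79s). Normal approximation: (q−m)/√(m(1−m)/s) ≈ z_{0.025} = -1.96, so s ≈ 0.21·0.79·(-1.96)²/(0.13−0.21)² = 99.6.
At s = 99.6: P(θ<0.13) ≈ 0.016. Adjusting to match 0.025 gives s ≈ 83.20.
So α = 0.21·83.20 ≈ 17.47, β = 0.79·83.20 ≈ 65.72.

α ≈ 17.47, β ≈ 65.72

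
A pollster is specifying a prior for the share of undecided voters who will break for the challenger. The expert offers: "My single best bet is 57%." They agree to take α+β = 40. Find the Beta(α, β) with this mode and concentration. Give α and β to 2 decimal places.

For α,β > 1 the Beta mode is (α−1)/(α+β−2). With α+β = 40, the mode is (α−1)/38.
Set (α−1)/38 = 0.57 → α = 1 + 0.57·38 = 22.66.
β = 40 − α = 17.34.

α = 22.66, β = 17.34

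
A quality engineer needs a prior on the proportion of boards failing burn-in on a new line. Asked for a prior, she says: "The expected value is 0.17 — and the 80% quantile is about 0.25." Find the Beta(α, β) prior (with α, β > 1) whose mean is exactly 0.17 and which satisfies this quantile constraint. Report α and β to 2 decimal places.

With mean 0.17 fixed, write α = 0.17s, β = 0.83s where s = α+β.
Need P(θ < 0.25) = 0.8 under Beta(0.17s, 0.83s). Normal approximation: (q−m)/√(m(1−m)/s) ≈ z_{0.8} = 0.842, so s ≈ 0.17·0.83·(0.842)²/(0.25−0.17)² = 15.6.
At s = 15.6: P(θ<0.25) ≈ 0.815. Adjusting to match 0.8 gives s ≈ 13.00.
So α = 0.17·13.00 ≈ 2.21, β = 0.83·13.00 ≈ 10.79.

α ≈ 2.21, β ≈ 10.79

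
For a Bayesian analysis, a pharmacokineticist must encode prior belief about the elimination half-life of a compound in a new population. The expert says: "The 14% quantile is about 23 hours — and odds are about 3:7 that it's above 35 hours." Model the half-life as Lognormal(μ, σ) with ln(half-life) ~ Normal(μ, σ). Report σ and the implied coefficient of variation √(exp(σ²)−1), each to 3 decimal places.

If T ~ Lognormal(μ,σ) then ln T ~ Normal(μ,σ), so the p-quantile of ln T is μ + z_p·σ.
ln(23) = 3.135 and ln(35) = 3.555; z_{0.14} = -1.08, z_{0.7} = 0.5244.
σ = (3.555 − 3.135)/(0.5244 − (-1.08)) = 0.262.
μ = 3.135 − (-1.08)·0.262 = 3.418.
CV = √(exp(σ²)−1) = √(exp(0.0685)−1) = 0.266.

σ ≈ 0.262, CV ≈ 0.266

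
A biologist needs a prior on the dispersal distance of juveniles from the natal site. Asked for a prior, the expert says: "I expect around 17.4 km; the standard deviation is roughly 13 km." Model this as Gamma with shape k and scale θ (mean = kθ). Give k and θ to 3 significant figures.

k ≈ 1.79, θ ≈ 9.71

For Gamma(k, scale θ): mean = kθ, variance = kθ², so CV = 1/√k.
CV = SD/mean = 13/17.4 = 0.7471, hence k = 1/CV² = 1.79.
Then θ = mean/k = 17.4/1.79 = 9.71.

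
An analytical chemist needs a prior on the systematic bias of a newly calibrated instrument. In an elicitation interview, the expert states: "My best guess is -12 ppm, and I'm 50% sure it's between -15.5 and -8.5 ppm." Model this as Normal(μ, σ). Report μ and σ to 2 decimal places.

μ = -12.00, σ = 5.19

A symmetric 50% interval runs μ ± z·σ with z = 0.6745.
Half-width = 3.5, so σ = 3.5/0.6745 = 5.19.
μ is the stated best guess, -12.00.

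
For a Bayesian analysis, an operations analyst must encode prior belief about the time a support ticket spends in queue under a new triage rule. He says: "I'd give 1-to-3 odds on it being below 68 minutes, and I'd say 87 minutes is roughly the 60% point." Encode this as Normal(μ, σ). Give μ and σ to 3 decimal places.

μ = 81.812, σ = 20.478

The p-quantile of Normal(μ,σ) is μ + z_p·σ, with z_{0.25} = -0.6745 and z_{0.6} = 0.2533.
Eliminate σ: μ = (z₂·x₁ − z₁·x₂)/(z₂ − z₁) = (0.2533·68 − (-0.6745)·87)/0.9278 = 81.812.
Then σ = (x₂ − x₁)/(z₂ − z₁) = (87 − 68)/0.9278 = 20.478.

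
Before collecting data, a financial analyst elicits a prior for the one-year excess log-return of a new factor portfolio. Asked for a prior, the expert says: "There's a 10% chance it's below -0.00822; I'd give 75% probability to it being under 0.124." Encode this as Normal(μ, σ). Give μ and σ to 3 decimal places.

μ = 0.078, σ = 0.068

For Normal(μ,σ), the p-quantile is μ + z_p·σ. Here z_{0.1} = -1.282, z_{0.75} = 0.6745.
So -0.00822 = μ − 1.282σ and 0.124 = μ + 0.6745σ.
Subtracting: σ = (0.124 − -0.00822)/(0.6745 − (-1.282)) = 0.068.
Then μ = -0.00822 − (-1.282)·0.068 = 0.078.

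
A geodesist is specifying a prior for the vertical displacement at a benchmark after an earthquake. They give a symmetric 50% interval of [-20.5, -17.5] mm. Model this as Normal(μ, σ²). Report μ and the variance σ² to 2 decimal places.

A symmetric 50% interval runs μ ± z·σ with z = 0.6745.
Half-width = 1.5, so σ = 1.5/0.6745 = 2.224 and σ² = 4.95.
μ is the interval midpoint, -19.00.

μ = -19.00, σ² = 4.95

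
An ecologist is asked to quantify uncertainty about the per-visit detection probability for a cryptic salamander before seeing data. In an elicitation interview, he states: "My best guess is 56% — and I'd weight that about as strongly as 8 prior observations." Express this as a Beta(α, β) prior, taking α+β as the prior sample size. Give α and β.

Under the effective-sample-size interpretation, Beta(α, β) has prior mean α/(α+β) and prior sample size α+β.
So α+β = 8 and α/(α+β) = 0.56, giving α = 0.56·8 = 4.48 and β = 8 − 4.48 = 3.52.

α = 4.48, β = 3.52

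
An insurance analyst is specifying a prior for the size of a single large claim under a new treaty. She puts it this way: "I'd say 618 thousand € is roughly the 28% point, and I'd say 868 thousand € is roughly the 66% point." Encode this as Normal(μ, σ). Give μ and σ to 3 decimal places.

μ = 764.398, σ = 251.179

For Normal(μ,σ), the p-quantile is μ + z_p·σ. Here z_{0.28} = -0.5828, z_{0.66} = 0.4125.
So 618 = μ − 0.5828σ and 868 = μ + 0.4125σ.
Subtracting: σ = (868 − 618)/(0.4125 − (-0.5828)) = 251.179.
Then μ = 618 − (-0.5828)·251.179 = 764.398.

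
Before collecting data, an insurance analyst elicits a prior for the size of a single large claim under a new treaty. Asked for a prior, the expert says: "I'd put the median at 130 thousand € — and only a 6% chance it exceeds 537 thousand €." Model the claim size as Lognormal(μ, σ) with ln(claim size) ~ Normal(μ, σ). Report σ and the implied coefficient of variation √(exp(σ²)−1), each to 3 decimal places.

σ ≈ 0.912, CV ≈ 1.140

If T ~ Lognormal(μ,σ) then ln T ~ Normal(μ,σ), so the p-quantile of ln T is μ + z_p·σ.
ln(130) = 4.868 and ln(537) = 6.286; z_{0.5} = 0, z_{0.94} = 1.555.
σ = (6.286 − 4.868)/(1.555 − (0)) = 0.912.
μ = 4.868 − (0)·0.912 = 4.868.
CV = √(exp(σ²)−1) = √(exp(0.8323)−1) = 1.140.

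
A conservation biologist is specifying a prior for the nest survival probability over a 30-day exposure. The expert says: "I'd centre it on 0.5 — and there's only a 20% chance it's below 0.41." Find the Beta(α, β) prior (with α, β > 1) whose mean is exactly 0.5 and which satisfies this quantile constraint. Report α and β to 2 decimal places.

With mean 0.5 fixed, write α = 0.5s, β = 0.5s where s = α+β.
Need P(θ < 0.41) = 0.2 under Beta(0.5s, 0.5s). Normal approximation: (q−m)/√(m(1−m)/s) ≈ z_{0.2} = -0.842, so s ≈ 0.5·0.5·(-0.842)²/(0.41−0.5)² = 21.9.
At s = 21.9: P(θ<0.41) ≈ 0.201. Adjusting to match 0.2 gives s ≈ 22.00.
So α = 0.5·22.00 ≈ 11.00, β = 0.5·22.00 ≈ 11.00.

α ≈ 11.00, β ≈ 11.00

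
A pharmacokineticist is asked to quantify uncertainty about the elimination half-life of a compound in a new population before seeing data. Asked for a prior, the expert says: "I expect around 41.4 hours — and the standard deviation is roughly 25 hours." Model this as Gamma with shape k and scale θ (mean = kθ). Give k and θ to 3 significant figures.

For Gamma(k, scale θ): mean = kθ, variance = kθ², so CV = 1/√k.
CV = SD/mean = 25/41.4 = 0.6039, hence k = 1/CV² = 2.74.
Then θ = mean/k = 41.4/2.74 = 15.1.

k ≈ 2.74, θ ≈ 15.1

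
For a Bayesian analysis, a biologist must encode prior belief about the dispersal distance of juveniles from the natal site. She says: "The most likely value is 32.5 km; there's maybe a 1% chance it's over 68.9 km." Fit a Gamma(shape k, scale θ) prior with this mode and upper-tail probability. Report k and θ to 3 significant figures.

k ≈ 9.6, θ ≈ 3.78

Gamma(k,θ) with k>1 has mode (k−1)θ, so θ = 32.5/(k−1).
Need P(X < 68.9) = 0.99 with θ tied to k this way. Start at k = 2, θ = 32.5: P(X<68.9) ≈ 0.626.
Too low — raise k to concentrate. Iterating converges to k ≈ 9.6.
Then θ = 32.5/(9.6−1) ≈ 3.78.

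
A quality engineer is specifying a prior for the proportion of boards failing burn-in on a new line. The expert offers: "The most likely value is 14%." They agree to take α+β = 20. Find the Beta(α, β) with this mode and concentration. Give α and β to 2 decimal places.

α = 3.52, β = 16.48

For α,β > 1 the Beta mode is (α−1)/(α+β−2). With α+β = 20, the mode is (α−1)/18.
Set (α−1)/18 = 0.14 → α = 1 + 0.14·18 = 3.52.
β = 20 − α = 16.48.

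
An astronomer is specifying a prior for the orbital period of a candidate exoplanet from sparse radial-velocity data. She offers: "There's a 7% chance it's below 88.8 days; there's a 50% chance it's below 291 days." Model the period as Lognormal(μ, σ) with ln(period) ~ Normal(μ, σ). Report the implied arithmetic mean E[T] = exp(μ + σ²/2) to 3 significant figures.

If T ~ Lognormal(μ,σ) then ln T ~ Normal(μ,σ), so the p-quantile of ln T is μ + z_p·σ.
ln(88.8) = 4.486 and ln(291) = 5.673; z_{0.07} = -1.476, z_{0.5} = 0.
σ = (5.673 − 4.486)/(0 − (-1.476)) = 0.804.
μ = 4.486 − (-1.476)·0.804 = 5.673.
E[T] = exp(μ + σ²/2) = exp(5.673 + 0.3234) = 402 days.

E[T] ≈ 402 days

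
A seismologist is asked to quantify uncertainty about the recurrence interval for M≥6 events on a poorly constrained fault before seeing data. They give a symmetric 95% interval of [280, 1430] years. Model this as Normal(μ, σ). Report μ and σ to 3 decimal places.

A symmetric 95% interval runs μ ± z·σ with z = 1.96.
Half-width = 575, so σ = 575/1.96 = 293.373.
μ is the interval midpoint, 855.000.

μ = 855.000, σ = 293.373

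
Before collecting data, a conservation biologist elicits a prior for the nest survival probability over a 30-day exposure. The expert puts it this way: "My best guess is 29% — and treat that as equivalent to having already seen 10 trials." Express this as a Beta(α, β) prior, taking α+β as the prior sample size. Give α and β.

Under the effective-sample-size interpretation, Beta(α, β) has prior mean α/(α+β) and prior sample size α+β.
So α+β = 10 and α/(α+β) = 0.29, giving α = 0.29·10 = 2.9 and β = 10 − 2.9 = 7.1.

α = 2.9, β = 7.1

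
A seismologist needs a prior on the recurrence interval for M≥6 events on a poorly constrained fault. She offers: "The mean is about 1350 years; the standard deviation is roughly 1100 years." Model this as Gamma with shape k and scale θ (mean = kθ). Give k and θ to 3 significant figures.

k ≈ 1.51, θ ≈ 896

For Gamma(k, scale θ): mean = kθ, variance = kθ², so CV = 1/√k.
CV = SD/mean = 1100/1350 = 0.8148, hence k = 1/CV² = 1.51.
Then θ = mean/k = 1350/1.51 = 896.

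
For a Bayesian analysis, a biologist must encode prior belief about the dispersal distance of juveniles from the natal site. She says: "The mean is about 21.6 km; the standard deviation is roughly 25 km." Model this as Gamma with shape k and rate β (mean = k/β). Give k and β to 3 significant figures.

For Gamma(k, rate β): mean = k/β, variance = k/β², so CV = 1/√k.
CV = SD/mean = 25/21.6 = 1.157, hence k = 1/CV² = 0.746.
Then β = k/mean = 0.746/21.6 = 0.0346.

k ≈ 0.746, β ≈ 0.0346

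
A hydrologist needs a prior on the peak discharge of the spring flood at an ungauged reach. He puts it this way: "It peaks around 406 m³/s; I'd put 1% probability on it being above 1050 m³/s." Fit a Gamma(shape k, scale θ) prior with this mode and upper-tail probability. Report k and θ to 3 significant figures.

k ≈ 6.16, θ ≈ 78.7

Gamma(k,θ) with k>1 has mode (k−1)θ, so θ = 406/(k−1).
Need P(X < 1050) = 0.99 with θ tied to k this way. Start at k = 2, θ = 406: P(X<1050) ≈ 0.730.
Too low — raise k to concentrate. Iterating converges to k ≈ 6.16.
Then θ = 406/(6.16−1) ≈ 78.7.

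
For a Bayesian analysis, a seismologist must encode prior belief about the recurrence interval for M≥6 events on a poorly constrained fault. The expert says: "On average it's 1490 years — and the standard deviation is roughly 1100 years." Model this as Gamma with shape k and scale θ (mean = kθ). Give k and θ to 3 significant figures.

k ≈ 1.83, θ ≈ 812

For Gamma(k, scale θ): mean = kθ, variance = kθ², so CV = 1/√k.
CV = SD/mean = 1100/1490 = 0.7383, hence k = 1/CV² = 1.83.
Then θ = mean/k = 1490/1.83 = 812.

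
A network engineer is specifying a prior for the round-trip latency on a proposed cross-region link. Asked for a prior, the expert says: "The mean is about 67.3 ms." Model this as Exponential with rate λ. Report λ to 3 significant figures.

Exponential mean = 1/λ, so λ = 1/67.3 = 0.0149.

λ ≈ 0.0149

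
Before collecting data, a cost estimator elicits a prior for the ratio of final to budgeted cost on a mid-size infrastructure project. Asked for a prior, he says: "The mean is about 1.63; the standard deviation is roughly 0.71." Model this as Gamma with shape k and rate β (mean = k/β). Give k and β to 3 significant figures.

For Gamma(k, rate β): mean = k/β, variance = k/β², so CV = 1/√k.
CV = SD/mean = 0.71/1.63 = 0.4356, hence k = 1/CV² = 5.27.
Then β = k/mean = 5.27/1.63 = 3.23.

k ≈ 5.27, β ≈ 3.23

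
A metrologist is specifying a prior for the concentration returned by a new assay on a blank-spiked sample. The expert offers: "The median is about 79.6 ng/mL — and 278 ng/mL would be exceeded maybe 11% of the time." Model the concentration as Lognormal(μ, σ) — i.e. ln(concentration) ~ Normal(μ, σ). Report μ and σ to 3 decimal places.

If T ~ Lognormal(μ,σ) then ln T ~ Normal(μ,σ), so the p-quantile of ln T is μ + z_p·σ.
ln(79.6) = 4.377 and ln(278) = 5.628; z_{0.5} = 0, z_{0.89} = 1.227.
σ = (5.628 − 4.377)/(1.227 − (0)) = 1.020.
μ = 4.377 − (0)·1.020 = 4.377.

μ ≈ 4.377, σ ≈ 1.020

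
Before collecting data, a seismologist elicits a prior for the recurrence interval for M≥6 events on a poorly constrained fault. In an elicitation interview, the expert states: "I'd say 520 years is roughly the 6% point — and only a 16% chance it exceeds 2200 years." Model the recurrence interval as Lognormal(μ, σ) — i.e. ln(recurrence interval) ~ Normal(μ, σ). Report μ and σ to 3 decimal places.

If T ~ Lognormal(μ,σ) then ln T ~ Normal(μ,σ), so the p-quantile of ln T is μ + z_p·σ.
ln(520) = 6.254 and ln(2200) = 7.696; z_{0.06} = -1.555, z_{0.84} = 0.9945.
σ = (7.696 − 6.254)/(0.9945 − (-1.555)) = 0.566.
μ = 6.254 − (-1.555)·0.566 = 7.134.

μ ≈ 7.134, σ ≈ 0.566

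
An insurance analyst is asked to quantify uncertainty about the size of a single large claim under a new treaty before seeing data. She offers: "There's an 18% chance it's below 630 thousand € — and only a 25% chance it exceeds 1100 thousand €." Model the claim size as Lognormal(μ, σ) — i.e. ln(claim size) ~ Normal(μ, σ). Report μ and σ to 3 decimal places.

If T ~ Lognormal(μ,σ) then ln T ~ Normal(μ,σ), so the p-quantile of ln T is μ + z_p·σ.
ln(630) = 6.446 and ln(1100) = 7.003; z_{0.18} = -0.9154, z_{0.75} = 0.6745.
σ = (7.003 − 6.446)/(0.6745 − (-0.9154)) = 0.351.
μ = 6.446 − (-0.9154)·0.351 = 6.767.

μ ≈ 6.767, σ ≈ 0.351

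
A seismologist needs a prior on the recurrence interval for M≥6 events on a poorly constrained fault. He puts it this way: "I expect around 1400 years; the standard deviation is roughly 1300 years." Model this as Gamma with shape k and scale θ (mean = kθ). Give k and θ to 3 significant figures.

For Gamma(k, scale θ): mean = kθ, variance = kθ², so CV = 1/√k.
CV = SD/mean = 1300/1400 = 0.9286, hence k = 1/CV² = 1.16.
Then θ = mean/k = 1400/1.16 = 1210.

k ≈ 1.16, θ ≈ 1210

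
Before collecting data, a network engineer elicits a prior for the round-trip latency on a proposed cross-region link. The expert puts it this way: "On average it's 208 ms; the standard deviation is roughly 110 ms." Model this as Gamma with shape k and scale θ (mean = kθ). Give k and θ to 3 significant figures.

k ≈ 3.58, θ ≈ 58.2

For Gamma(k, scale θ): mean = kθ, variance = kθ², so CV = 1/√k.
CV = SD/mean = 110/208 = 0.5288, hence k = 1/CV² = 3.58.
Then θ = mean/k = 208/3.58 = 58.2.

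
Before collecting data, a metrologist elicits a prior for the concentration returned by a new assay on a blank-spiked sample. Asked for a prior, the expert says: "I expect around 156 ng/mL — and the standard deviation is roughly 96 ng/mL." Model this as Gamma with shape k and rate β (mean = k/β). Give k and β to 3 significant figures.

k ≈ 2.64, β ≈ 0.0169

For Gamma(k, rate β): mean = k/β, variance = k/β², so CV = 1/√k.
CV = SD/mean = 96/156 = 0.6154, hence k = 1/CV² = 2.64.
Then β = k/mean = 2.64/156 = 0.0169.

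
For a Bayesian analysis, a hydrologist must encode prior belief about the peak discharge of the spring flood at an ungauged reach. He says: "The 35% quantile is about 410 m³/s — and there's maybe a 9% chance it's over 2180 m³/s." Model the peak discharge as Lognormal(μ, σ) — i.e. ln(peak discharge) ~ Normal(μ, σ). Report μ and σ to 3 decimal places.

μ ≈ 6.389, σ ≈ 0.968

If T ~ Lognormal(μ,σ) then ln T ~ Normal(μ,σ), so the p-quantile of ln T is μ + z_p·σ.
ln(410) = 6.016 and ln(2180) = 7.687; z_{0.35} = -0.3853, z_{0.91} = 1.341.
σ = (7.687 − 6.016)/(1.341 − (-0.3853)) = 0.968.
μ = 6.016 − (-0.3853)·0.968 = 6.389.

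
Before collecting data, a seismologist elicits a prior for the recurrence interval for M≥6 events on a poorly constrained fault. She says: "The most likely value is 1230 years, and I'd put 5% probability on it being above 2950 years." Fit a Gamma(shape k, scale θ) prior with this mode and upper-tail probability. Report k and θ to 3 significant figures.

k ≈ 4.57, θ ≈ 345

Gamma(k,θ) with k>1 has mode (k−1)θ, so θ = 1230/(k−1).
Need P(X < 2950) = 0.95 with θ tied to k this way. Start at k = 2, θ = 1230: P(X<2950) ≈ 0.691.
Too low — raise k to concentrate. Iterating converges to k ≈ 4.57.
Then θ = 1230/(4.57−1) ≈ 345.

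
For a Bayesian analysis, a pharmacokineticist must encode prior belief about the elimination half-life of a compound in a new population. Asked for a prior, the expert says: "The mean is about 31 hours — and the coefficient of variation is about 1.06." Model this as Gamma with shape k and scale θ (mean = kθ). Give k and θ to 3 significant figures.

k ≈ 0.89, θ ≈ 34.8

For Gamma(k, scale θ): mean = kθ, variance = kθ², so CV = 1/√k.
CV = 1.06, hence k = 1/CV² = 0.89.
Then θ = mean/k = 31/0.89 = 34.8.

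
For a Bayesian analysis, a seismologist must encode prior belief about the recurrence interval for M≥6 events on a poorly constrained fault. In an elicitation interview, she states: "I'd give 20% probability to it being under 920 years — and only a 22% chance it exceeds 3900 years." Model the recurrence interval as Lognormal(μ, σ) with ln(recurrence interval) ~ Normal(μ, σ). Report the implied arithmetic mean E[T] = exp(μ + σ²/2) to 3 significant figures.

If T ~ Lognormal(μ,σ) then ln T ~ Normal(μ,σ), so the p-quantile of ln T is μ + z_p·σ.
ln(920) = 6.824 and ln(3900) = 8.269; z_{0.2} = -0.8416, z_{0.78} = 0.7722.
σ = (8.269 − 6.824)/(0.7722 − (-0.8416)) = 0.895.
μ = 6.824 − (-0.8416)·0.895 = 7.578.
E[T] = exp(μ + σ²/2) = exp(7.578 + 0.4005) = 2920 years.

E[T] ≈ 2920 years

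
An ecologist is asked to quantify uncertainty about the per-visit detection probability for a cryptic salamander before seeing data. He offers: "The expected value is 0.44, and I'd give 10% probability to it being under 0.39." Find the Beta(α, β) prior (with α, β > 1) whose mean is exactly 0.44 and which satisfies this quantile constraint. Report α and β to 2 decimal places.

With mean 0.44 fixed, write α = 0.44s, β = 0.56s where s = α+β.
Need P(θ < 0.39) = 0.1 under Beta(0.44s, 0.56s). Normal approximation: (q−m)/√(m(1−m)/s) ≈ z_{0.1} = -1.28, so s ≈ 0.44·0.56·(-1.28)²/(0.39−0.44)² = 161.9.
At s = 161.9: P(θ<0.39) ≈ 0.099. Adjusting to match 0.1 gives s ≈ 160.49.
So α = 0.44·160.49 ≈ 70.62, β = 0.56·160.49 ≈ 89.87.

α ≈ 70.62, β ≈ 89.87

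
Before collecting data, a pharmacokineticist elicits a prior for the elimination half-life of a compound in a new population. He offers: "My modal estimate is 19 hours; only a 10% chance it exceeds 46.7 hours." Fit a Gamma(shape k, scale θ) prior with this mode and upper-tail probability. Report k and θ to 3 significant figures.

Gamma(k,θ) with k>1 has mode (k−1)θ, so θ = 19/(k−1).
Need P(X < 46.7) = 0.9 with θ tied to k this way. Start at k = 2, θ = 19: P(X<46.7) ≈ 0.704.
Too low — raise k to concentrate. Iterating converges to k ≈ 3.38.
Then θ = 19/(3.38−1) ≈ 8.

k ≈ 3.38, θ ≈ 8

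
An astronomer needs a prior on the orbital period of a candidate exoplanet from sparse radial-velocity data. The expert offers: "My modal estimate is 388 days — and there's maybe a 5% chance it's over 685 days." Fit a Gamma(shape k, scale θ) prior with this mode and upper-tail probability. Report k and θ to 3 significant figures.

k ≈ 9.63, θ ≈ 45

Gamma(k,θ) with k>1 has mode (k−1)θ, so θ = 388/(k−1).
Need P(X < 685) = 0.95 with θ tied to k this way. Start at k = 2, θ = 388: P(X<685) ≈ 0.527.
Too low — raise k to concentrate. Iterating converges to k ≈ 9.63.
Then θ = 388/(9.63−1) ≈ 45.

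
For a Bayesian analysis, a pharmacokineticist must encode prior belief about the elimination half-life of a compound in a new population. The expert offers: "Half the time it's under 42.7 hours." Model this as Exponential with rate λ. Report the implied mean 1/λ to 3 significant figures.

Exponential median = ln 2 / λ, so λ = ln 2 / 42.7 = 0.0162.
Mean = 1/λ = 61.6 hours.

mean ≈ 61.6 hours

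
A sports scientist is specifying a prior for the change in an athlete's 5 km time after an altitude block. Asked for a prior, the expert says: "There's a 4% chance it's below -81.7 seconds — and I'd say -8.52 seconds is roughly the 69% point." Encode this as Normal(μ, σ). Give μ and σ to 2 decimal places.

μ = -24.67, σ = 32.57

For Normal(μ,σ), the p-quantile is μ + z_p·σ. Here z_{0.04} = -1.751, z_{0.69} = 0.4959.
So -81.7 = μ − 1.751σ and -8.52 = μ + 0.4959σ.
Subtracting: σ = (-8.52 − -81.7)/(0.4959 − (-1.751)) = 32.57.
Then μ = -81.7 − (-1.751)·32.57 = -24.67.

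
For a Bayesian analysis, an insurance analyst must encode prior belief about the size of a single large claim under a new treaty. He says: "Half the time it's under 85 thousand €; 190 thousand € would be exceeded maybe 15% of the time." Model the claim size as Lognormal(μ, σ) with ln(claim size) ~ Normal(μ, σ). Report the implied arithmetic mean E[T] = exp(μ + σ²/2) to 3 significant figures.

If T ~ Lognormal(μ,σ) then ln T ~ Normal(μ,σ), so the p-quantile of ln T is μ + z_p·σ.
ln(85) = 4.443 and ln(190) = 5.247; z_{0.5} = 0, z_{0.85} = 1.036.
σ = (5.247 − 4.443)/(1.036 − (0)) = 0.776.
μ = 4.443 − (0)·0.776 = 4.443.
E[T] = exp(μ + σ²/2) = exp(4.443 + 0.3012) = 115 thousand €.

E[T] ≈ 115 thousand €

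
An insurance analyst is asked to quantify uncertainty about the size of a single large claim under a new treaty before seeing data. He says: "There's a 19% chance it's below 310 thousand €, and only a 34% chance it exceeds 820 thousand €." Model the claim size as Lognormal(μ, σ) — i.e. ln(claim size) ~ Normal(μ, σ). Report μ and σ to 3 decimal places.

If T ~ Lognormal(μ,σ) then ln T ~ Normal(μ,σ), so the p-quantile of ln T is μ + z_p·σ.
ln(310) = 5.737 and ln(820) = 6.709; z_{0.19} = -0.8779, z_{0.66} = 0.4125.
σ = (6.709 − 5.737)/(0.4125 − (-0.8779)) = 0.754.
μ = 5.737 − (-0.8779)·0.754 = 6.398.

μ ≈ 6.398, σ ≈ 0.754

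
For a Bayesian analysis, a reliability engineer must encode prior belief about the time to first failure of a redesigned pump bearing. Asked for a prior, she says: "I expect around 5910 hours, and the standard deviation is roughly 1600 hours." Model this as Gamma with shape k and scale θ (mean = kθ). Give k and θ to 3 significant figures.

For Gamma(k, scale θ): mean = kθ, variance = kθ², so CV = 1/√k.
CV = SD/mean = 1600/5910 = 0.2707, hence k = 1/CV² = 13.6.
Then θ = mean/k = 5910/13.6 = 433.

k ≈ 13.6, θ ≈ 433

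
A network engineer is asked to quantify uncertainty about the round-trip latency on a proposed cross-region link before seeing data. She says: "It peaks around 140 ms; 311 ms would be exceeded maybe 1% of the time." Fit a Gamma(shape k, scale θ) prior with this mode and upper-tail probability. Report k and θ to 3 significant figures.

Gamma(k,θ) with k>1 has mode (k−1)θ, so θ = 140/(k−1).
Need P(X < 311) = 0.99 with θ tied to k this way. Start at k = 2, θ = 140: P(X<311) ≈ 0.651.
Too low — raise k to concentrate. Iterating converges to k ≈ 8.55.
Then θ = 140/(8.55−1) ≈ 18.5.

k ≈ 8.55, θ ≈ 18.5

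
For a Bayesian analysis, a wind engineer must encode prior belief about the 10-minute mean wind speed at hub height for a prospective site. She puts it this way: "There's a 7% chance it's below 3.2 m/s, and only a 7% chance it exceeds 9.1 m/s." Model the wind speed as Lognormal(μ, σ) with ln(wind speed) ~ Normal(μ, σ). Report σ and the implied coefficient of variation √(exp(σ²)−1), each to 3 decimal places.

σ ≈ 0.354, CV ≈ 0.365

If T ~ Lognormal(μ,σ) then ln T ~ Normal(μ,σ), so the p-quantile of ln T is μ + z_p·σ.
ln(3.2) = 1.163 and ln(9.1) = 2.208; z_{0.07} = -1.476, z_{0.93} = 1.476.
σ = (2.208 − 1.163)/(1.476 − (-1.476)) = 0.354.
μ = 1.163 − (-1.476)·0.354 = 1.686.
CV = √(exp(σ²)−1) = √(exp(0.1254)−1) = 0.365.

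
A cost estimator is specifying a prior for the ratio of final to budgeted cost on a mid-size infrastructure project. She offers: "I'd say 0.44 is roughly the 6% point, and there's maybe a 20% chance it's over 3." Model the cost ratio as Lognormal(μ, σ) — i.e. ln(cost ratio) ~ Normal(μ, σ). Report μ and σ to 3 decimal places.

If T ~ Lognormal(μ,σ) then ln T ~ Normal(μ,σ), so the p-quantile of ln T is μ + z_p·σ.
ln(0.44) = -0.821 and ln(3) = 1.099; z_{0.06} = -1.555, z_{0.8} = 0.8416.
σ = (1.099 − -0.821)/(0.8416 − (-1.555)) = 0.801.
μ = -0.821 − (-1.555)·0.801 = 0.424.

μ ≈ 0.424, σ ≈ 0.801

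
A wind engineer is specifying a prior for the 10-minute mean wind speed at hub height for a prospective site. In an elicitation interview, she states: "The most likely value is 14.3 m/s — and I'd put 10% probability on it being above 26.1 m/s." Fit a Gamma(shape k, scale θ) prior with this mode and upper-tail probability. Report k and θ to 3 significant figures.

Gamma(k,θ) with k>1 has mode (k−1)θ, so θ = 14.3/(k−1).
Need P(X < 26.1) = 0.9 with θ tied to k this way. Start at k = 2, θ = 14.3: P(X<26.1) ≈ 0.545.
Too low — raise k to concentrate. Iterating converges to k ≈ 6.27.
Then θ = 14.3/(6.27−1) ≈ 2.72.

k ≈ 6.27, θ ≈ 2.72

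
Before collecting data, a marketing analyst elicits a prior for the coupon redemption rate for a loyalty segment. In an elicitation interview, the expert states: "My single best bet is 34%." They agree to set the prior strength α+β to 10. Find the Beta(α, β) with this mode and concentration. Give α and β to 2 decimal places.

For α,β > 1 the Beta mode is (α−1)/(α+β−2). With α+β = 10, the mode is (α−1)/8.
Set (α−1)/8 = 0.34 → α = 1 + 0.34·8 = 3.72.
β = 10 − α = 6.28.

α = 3.72, β = 6.28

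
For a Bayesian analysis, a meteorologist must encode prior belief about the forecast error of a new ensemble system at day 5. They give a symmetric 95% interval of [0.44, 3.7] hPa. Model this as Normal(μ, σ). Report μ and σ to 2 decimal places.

A symmetric 95% interval runs μ ± z·σ with z = 1.96.
Half-width = 1.63, so σ = 1.63/1.96 = 0.83.
μ is the interval midpoint, 2.07.

μ = 2.07, σ = 0.83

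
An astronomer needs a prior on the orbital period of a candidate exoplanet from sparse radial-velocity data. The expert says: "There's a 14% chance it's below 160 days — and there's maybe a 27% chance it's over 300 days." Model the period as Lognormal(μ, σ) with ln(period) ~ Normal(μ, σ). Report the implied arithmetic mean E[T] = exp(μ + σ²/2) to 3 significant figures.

E[T] ≈ 256 days

If T ~ Lognormal(μ,σ) then ln T ~ Normal(μ,σ), so the p-quantile of ln T is μ + z_p·σ.
ln(160) = 5.075 and ln(300) = 5.704; z_{0.14} = -1.08, z_{0.73} = 0.6128.
σ = (5.704 − 5.075)/(0.6128 − (-1.08)) = 0.371.
μ = 5.075 − (-1.08)·0.371 = 5.476.
E[T] = exp(μ + σ²/2) = exp(5.476 + 0.0689) = 256 days.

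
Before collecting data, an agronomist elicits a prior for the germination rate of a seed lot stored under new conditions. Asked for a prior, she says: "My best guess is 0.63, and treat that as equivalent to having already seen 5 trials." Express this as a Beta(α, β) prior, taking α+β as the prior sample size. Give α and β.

α = 3.15, β = 1.85

Under the effective-sample-size interpretation, Beta(α, β) has prior mean α/(α+β) and prior sample size α+β.
So α+β = 5 and α/(α+β) = 0.63, giving α = 0.63·5 = 3.15 and β = 5 − 3.15 = 1.85.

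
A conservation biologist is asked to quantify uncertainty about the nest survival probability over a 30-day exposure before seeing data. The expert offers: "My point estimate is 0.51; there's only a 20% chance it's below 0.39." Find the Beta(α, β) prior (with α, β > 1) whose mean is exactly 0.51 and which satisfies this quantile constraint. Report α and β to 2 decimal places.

α ≈ 6.32, β ≈ 6.07

With mean 0.51 fixed, write α = 0.51s, β = 0.49s where s = α+β.
Need P(θ < 0.39) = 0.2 under Beta(0.51s, 0.49s). Normal approximation: (q−m)/√(m(1−m)/s) ≈ z_{0.2} = -0.842, so s ≈ 0.51·0.49·(-0.842)²/(0.39−0.51)² = 12.3.
At s = 12.3: P(θ<0.39) ≈ 0.201. Adjusting to match 0.2 gives s ≈ 12.39.
So α = 0.51·12.39 ≈ 6.32, β = 0.49·12.39 ≈ 6.07.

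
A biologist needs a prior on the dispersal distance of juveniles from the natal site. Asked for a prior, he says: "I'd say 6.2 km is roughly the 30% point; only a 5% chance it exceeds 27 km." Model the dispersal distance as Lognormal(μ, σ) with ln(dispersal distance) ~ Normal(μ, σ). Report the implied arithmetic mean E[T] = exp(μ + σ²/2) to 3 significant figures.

E[T] ≈ 11.1 km

If T ~ Lognormal(μ,σ) then ln T ~ Normal(μ,σ), so the p-quantile of ln T is μ + z_p·σ.
ln(6.2) = 1.825 and ln(27) = 3.296; z_{0.3} = -0.5244, z_{0.95} = 1.645.
σ = (3.296 − 1.825)/(1.645 − (-0.5244)) = 0.678.
μ = 1.825 − (-0.5244)·0.678 = 2.180.
E[T] = exp(μ + σ²/2) = exp(2.180 + 0.2300) = 11.1 km.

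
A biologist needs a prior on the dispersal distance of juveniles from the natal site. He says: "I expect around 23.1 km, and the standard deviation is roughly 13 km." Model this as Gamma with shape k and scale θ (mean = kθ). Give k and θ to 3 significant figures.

k ≈ 3.16, θ ≈ 7.32

For Gamma(k, scale θ): mean = kθ, variance = kθ², so CV = 1/√k.
CV = SD/mean = 13/23.1 = 0.5628, hence k = 1/CV² = 3.16.
Then θ = mean/k = 23.1/3.16 = 7.32.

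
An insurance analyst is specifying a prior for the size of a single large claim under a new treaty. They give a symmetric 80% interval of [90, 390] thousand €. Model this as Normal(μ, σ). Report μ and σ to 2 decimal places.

A symmetric 80% interval runs μ ± z·σ with z = 1.282.
Half-width = 150, so σ = 150/1.282 = 117.05.
μ is the interval midpoint, 240.00.

μ = 240.00, σ = 117.05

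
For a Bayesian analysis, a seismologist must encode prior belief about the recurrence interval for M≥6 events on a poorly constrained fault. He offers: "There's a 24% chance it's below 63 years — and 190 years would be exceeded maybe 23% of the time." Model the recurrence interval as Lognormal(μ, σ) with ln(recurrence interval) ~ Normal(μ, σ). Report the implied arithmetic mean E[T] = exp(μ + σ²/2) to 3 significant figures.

E[T] ≈ 145 years

If T ~ Lognormal(μ,σ) then ln T ~ Normal(μ,σ), so the p-quantile of ln T is μ + z_p·σ.
ln(63) = 4.143 and ln(190) = 5.247; z_{0.24} = -0.7063, z_{0.77} = 0.7388.
σ = (5.247 − 4.143)/(0.7388 − (-0.7063)) = 0.764.
μ = 4.143 − (-0.7063)·0.764 = 4.683.
E[T] = exp(μ + σ²/2) = exp(4.683 + 0.2917) = 145 years.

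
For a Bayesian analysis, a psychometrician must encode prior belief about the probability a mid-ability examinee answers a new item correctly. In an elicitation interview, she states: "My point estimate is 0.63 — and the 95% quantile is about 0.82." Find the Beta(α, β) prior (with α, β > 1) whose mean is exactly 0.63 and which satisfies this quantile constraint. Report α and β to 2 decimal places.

α ≈ 9.28, β ≈ 5.45

With mean 0.63 fixed, write α = 0.63s, β = 0.37s where s = α+β.
Need P(θ < 0.82) = 0.95 under Beta(0.63s, 0.37s). Normal approximation: (q−m)/√(m(1−m)/s) ≈ z_{0.95} = 1.64, so s ≈ 0.63·0.37·(1.64)²/(0.82−0.63)² = 17.5.
At s = 17.5: P(θ<0.82) ≈ 0.964. Adjusting to match 0.95 gives s ≈ 14.73.
So α = 0.63·14.73 ≈ 9.28, β = 0.37·14.73 ≈ 5.45.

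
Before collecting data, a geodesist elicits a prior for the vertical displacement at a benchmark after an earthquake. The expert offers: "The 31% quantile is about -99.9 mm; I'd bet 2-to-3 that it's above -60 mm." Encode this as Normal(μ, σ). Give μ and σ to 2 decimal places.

For Normal(μ,σ), the p-quantile is μ + z_p·σ. Here z_{0.31} = -0.4959, z_{0.6} = 0.2533.
So -99.9 = μ − 0.4959σ and -60 = μ + 0.2533σ.
Subtracting: σ = (-60 − -99.9)/(0.2533 − (-0.4959)) = 53.26.
Then μ = -99.9 − (-0.4959)·53.26 = -73.49.

μ = -73.49, σ = 53.26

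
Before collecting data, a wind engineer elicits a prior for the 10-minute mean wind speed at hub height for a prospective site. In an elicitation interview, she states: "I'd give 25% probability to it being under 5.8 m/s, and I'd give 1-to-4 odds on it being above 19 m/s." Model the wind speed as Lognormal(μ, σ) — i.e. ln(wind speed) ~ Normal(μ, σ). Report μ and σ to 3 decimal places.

μ ≈ 2.286, σ ≈ 0.783

If T ~ Lognormal(μ,σ) then ln T ~ Normal(μ,σ), so the p-quantile of ln T is μ + z_p·σ.
ln(5.8) = 1.758 and ln(19) = 2.944; z_{0.25} = -0.6745, z_{0.8} = 0.8416.
σ = (2.944 − 1.758)/(0.8416 − (-0.6745)) = 0.783.
μ = 1.758 − (-0.6745)·0.783 = 2.286.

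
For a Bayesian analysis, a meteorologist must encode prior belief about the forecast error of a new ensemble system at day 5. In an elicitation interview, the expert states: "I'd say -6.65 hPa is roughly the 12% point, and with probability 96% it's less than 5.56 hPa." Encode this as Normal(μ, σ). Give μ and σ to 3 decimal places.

For Normal(μ,σ), the p-quantile is μ + z_p·σ. Here z_{0.12} = -1.175, z_{0.96} = 1.751.
So -6.65 = μ − 1.175σ and 5.56 = μ + 1.751σ.
Subtracting: σ = (5.56 − -6.65)/(1.751 − (-1.175)) = 4.173.
Then μ = -6.65 − (-1.175)·4.173 = -1.746.

μ = -1.746, σ = 4.173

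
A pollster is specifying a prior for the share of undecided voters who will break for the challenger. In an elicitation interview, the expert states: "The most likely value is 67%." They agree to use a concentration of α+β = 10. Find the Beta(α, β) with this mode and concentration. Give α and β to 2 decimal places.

α = 6.36, β = 3.64

For α,β > 1 the Beta mode is (α−1)/(α+β−2). With α+β = 10, the mode is (α−1)/8.
Set (α−1)/8 = 0.67 → α = 1 + 0.67·8 = 6.36.
β = 10 − α = 3.64.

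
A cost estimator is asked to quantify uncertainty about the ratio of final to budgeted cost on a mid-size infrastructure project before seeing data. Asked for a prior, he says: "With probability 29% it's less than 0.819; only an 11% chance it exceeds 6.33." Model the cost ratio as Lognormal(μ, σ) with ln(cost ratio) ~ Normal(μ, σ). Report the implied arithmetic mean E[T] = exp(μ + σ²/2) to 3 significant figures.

If T ~ Lognormal(μ,σ) then ln T ~ Normal(μ,σ), so the p-quantile of ln T is μ + z_p·σ.
ln(0.819) = -0.1997 and ln(6.33) = 1.845; z_{0.29} = -0.5534, z_{0.89} = 1.227.
σ = (1.845 − -0.1997)/(1.227 − (-0.5534)) = 1.149.
μ = -0.1997 − (-0.5534)·1.149 = 0.436.
E[T] = exp(μ + σ²/2) = exp(0.436 + 0.6600) = 2.99.

E[T] ≈ 2.99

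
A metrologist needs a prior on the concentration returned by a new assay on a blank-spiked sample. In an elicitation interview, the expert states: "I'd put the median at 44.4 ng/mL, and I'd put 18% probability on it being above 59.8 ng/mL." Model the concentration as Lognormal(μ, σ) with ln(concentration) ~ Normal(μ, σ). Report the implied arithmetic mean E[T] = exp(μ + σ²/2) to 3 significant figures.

E[T] ≈ 46.8 ng/mL

If T ~ Lognormal(μ,σ) then ln T ~ Normal(μ,σ), so the p-quantile of ln T is μ + z_p·σ.
ln(44.4) = 3.793 and ln(59.8) = 4.091; z_{0.5} = 0, z_{0.82} = 0.9154.
σ = (4.091 − 3.793)/(0.9154 − (0)) = 0.325.
μ = 3.793 − (0)·0.325 = 3.793.
E[T] = exp(μ + σ²/2) = exp(3.793 + 0.0529) = 46.8 ng/mL.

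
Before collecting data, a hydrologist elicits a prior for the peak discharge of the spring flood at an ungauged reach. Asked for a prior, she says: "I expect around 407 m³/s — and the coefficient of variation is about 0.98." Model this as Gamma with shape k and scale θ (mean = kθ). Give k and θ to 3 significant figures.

k ≈ 1.04, θ ≈ 391

For Gamma(k, scale θ): mean = kθ, variance = kθ², so CV = 1/√k.
CV = 0.98, hence k = 1/CV² = 1.04.
Then θ = mean/k = 407/1.04 = 391.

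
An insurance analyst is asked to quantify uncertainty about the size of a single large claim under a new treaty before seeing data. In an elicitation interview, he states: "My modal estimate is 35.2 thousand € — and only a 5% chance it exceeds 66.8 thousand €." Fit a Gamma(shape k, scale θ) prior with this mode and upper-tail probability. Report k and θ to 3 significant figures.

Gamma(k,θ) with k>1 has mode (k−1)θ, so θ = 35.2/(k−1).
Need P(X < 66.8) = 0.95 with θ tied to k this way. Start at k = 2, θ = 35.2: P(X<66.8) ≈ 0.566.
Too low — raise k to concentrate. Iterating converges to k ≈ 7.77.
Then θ = 35.2/(7.77−1) ≈ 5.2.

k ≈ 7.77, θ ≈ 5.2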